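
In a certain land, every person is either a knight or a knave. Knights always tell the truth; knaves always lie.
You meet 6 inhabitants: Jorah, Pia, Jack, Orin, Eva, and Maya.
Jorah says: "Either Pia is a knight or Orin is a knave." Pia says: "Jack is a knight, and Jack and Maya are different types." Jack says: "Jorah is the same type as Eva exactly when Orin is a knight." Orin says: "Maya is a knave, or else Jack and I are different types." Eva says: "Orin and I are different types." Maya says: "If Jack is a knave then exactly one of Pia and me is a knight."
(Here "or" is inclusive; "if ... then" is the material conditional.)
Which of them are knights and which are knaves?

As a knight, Jorah's statement "either Pia is a knight or Orin is a knave" should be True; it is.
Pia (knave): "Jack is a knight, and Jack and Maya are different types" — false. ✓
As a knave, Jack's statement "Jorah is the same type as Eva exactly when Orin is a knight" should be false; it is.
As a knave, Orin's statement "Maya is a knave, or else Jack and I are different types" should be false; it is.
Eva is a knight, so "Orin and I are different types" must be True — and it is.
Maya is a knight, and the claim "if Jack is a knave then exactly one of Pia and me is a knight" is indeed True.

Knights: Jorah, Eva, and Maya. Knaves: Pia, Jack, and Orin.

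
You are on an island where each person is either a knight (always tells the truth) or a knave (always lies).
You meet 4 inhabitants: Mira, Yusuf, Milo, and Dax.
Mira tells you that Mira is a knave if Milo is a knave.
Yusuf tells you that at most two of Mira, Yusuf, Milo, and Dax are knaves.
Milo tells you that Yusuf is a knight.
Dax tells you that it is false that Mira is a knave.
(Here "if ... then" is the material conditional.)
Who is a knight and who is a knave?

Knights: Mira, Yusuf, Milo, and Dax. Knaves: none.

Mira is a knight; "Mira is a knave if Milo is a knave" is true, as required.
Yusuf is a knight; "at most two of Mira, Yusuf, Milo, and Dax are knaves" is true, as required.
Milo is a knight; "Yusuf is a knight" is true, as required.
Dax is a knight, and the claim "it is false that Mira is a knave" is indeed true.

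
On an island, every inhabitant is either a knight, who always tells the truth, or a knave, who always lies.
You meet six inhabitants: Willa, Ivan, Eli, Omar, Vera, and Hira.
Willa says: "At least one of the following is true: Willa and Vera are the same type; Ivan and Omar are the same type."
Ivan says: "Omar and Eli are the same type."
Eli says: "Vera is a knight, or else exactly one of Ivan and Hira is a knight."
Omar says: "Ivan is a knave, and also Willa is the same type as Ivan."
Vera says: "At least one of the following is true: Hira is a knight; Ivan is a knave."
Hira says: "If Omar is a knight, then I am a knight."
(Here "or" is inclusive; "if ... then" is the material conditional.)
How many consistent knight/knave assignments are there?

Consistent assignments:
  Willa=knight, Ivan=knave, Eli=knight, Omar=knave, Vera=knight, Hira=knight

1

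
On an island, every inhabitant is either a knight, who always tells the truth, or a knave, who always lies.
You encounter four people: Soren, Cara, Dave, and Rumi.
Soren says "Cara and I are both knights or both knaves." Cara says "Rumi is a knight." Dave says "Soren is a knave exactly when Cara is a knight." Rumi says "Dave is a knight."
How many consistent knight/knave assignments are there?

1

Consistent assignments:
  Soren=knave, Cara=knight, Dave=knight, Rumi=knight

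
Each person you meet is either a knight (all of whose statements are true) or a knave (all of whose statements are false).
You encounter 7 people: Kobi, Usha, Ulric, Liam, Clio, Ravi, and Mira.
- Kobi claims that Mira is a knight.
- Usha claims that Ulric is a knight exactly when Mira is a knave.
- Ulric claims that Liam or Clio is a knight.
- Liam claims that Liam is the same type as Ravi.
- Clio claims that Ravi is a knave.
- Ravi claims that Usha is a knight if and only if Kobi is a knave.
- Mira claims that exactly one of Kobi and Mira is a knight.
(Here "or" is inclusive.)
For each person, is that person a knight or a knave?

Kobi is a knave, Usha is a knight, Ulric is a knight, Liam is a knight, Clio is a knave, Ravi is a knight, and Mira is a knave.

Kobi is a knave; "Mira is a knight" is false, as required.
As a knight, Usha's statement "Ulric is a knight exactly when Mira is a knave" should be True; it is.
Ulric is a knight, so "Liam or Clio is a knight" must be True — and it is.
Liam is a knight, so "Liam is the same type as Ravi" must be True — and it is.
Clio is a knave, and the claim "Ravi is a knave" is indeed false.
Since Ravi is a knight, "Usha is a knight if and only if Kobi is a knave" needs to be True, which holds.
Mira (knave): "exactly one of Kobi and Mira is a knight" — false. ✓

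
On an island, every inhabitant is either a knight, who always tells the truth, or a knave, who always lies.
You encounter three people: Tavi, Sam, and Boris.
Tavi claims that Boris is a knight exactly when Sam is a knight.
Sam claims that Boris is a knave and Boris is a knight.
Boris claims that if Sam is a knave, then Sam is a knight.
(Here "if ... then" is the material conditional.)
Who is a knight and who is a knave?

Tavi is a knight, Sam is a knave, and Boris is a knave.

Tavi is a knight; "Boris is a knight exactly when Sam is a knight" is true, as required.
Sam is a knave; "Boris is a knave and Boris is a knight" is False, as required.
As a knave, Boris's statement "if Sam is a knave, then Sam is a knight" should be False; it is.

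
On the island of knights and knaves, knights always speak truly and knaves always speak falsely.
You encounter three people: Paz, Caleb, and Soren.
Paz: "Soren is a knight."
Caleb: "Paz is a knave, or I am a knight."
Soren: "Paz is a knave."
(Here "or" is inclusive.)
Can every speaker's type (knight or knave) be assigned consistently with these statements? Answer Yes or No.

No

Checking all 8 assignments, each has at least one speaker whose statement's truth value contradicts their type.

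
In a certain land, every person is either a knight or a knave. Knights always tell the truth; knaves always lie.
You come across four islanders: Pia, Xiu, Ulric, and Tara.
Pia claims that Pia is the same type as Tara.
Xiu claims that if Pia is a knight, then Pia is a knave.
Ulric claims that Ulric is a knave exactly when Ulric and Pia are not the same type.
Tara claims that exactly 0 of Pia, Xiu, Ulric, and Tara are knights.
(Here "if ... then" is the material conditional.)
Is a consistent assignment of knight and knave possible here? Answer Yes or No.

No

Checking all 16 assignments, each has at least one speaker whose statement's truth value contradicts their type.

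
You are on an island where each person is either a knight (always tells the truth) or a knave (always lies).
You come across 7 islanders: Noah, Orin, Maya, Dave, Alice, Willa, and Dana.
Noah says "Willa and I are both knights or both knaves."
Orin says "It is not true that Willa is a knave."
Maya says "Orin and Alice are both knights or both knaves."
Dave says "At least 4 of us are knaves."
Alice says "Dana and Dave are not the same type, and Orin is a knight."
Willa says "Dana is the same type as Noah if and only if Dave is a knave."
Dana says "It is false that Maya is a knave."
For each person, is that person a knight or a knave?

Noah is a knight, so "Willa and I are both knights or both knaves" must be true — and it is.
Since Orin is a knight, "it is not true that Willa is a knave" needs to be true, which holds.
Maya is a knight, so "Orin and Alice are both knights or both knaves" must be true — and it is.
Dave is a knave; "at least 4 of us are knaves" is False, as required.
Since Alice is a knight, "Dana and Dave are not the same type, and Orin is a knight" needs to be true, which holds.
Since Willa is a knight, "Dana is the same type as Noah if and only if Dave is a knave" needs to be true, which holds.
Dana is a knight, so "it is false that Maya is a knave" must be true — and it is.

Noah is a knight, Orin is a knight, Maya is a knight, Dave is a knave, Alice is a knight, Willa is a knight, and Dana is a knight.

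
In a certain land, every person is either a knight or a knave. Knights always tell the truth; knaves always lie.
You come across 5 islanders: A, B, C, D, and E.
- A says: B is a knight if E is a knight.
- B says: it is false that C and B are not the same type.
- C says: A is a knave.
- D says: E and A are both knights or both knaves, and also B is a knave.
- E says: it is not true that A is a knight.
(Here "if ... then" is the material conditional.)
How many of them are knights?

The unique consistent assignment is A=knave, B=knave, C=knight, D=knave, E=knight.
That has 2 knights.

2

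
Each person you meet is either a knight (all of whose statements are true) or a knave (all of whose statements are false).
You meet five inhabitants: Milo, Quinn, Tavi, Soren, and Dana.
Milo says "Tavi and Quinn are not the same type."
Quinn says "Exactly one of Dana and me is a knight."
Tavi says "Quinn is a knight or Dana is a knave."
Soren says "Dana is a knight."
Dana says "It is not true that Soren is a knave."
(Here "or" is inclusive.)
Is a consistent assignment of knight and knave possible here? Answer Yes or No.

Yes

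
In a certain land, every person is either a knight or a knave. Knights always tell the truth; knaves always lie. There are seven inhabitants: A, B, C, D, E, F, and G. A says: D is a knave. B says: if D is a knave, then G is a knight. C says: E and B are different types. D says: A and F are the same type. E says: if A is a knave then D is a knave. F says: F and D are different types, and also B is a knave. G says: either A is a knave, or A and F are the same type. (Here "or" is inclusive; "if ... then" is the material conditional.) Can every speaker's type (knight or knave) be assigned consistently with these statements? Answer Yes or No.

Yes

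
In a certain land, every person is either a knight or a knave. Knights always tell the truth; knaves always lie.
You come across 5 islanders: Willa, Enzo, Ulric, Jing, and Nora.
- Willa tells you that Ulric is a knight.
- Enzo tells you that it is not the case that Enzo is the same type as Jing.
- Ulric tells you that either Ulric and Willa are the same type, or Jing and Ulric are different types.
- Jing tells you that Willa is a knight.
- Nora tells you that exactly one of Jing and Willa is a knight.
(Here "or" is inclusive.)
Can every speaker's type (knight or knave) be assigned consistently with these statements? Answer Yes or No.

No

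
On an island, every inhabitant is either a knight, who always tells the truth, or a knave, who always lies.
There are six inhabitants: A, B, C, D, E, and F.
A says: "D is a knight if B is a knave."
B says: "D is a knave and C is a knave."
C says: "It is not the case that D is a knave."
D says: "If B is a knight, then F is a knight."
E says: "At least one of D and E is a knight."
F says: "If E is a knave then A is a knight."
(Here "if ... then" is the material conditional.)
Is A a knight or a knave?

Consistent assignments: {A=knight, B=knave, C=knight, D=knight, E=knight, F=knight}
In every consistent assignment, A is a knight.

A is a knight.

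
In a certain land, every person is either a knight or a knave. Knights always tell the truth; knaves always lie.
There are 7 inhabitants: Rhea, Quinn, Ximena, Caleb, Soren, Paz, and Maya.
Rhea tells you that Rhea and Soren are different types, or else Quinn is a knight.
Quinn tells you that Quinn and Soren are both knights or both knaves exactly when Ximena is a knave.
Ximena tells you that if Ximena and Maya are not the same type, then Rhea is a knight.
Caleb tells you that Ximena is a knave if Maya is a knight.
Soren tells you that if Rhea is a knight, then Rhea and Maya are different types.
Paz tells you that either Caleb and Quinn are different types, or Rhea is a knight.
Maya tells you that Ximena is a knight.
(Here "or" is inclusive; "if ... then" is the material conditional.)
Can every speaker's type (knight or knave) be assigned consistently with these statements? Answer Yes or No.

Yes

One consistent assignment: Rhea=knight, Quinn=knight, Ximena=knight, Caleb=knave, Soren=knave, Paz=knight, Maya=knight.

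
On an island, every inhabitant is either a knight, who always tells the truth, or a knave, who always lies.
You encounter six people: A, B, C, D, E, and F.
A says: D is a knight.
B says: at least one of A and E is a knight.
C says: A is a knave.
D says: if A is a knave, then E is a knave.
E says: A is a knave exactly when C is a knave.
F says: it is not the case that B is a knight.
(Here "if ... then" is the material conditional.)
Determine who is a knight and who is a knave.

Since A is a knight, "D is a knight" needs to be True, which holds.
B is a knight, so "at least one of A and E is a knight" must be True — and it is.
As a knave, C's statement "A is a knave" should be False; it is.
D is a knight, so "if A is a knave, then E is a knave" must be True — and it is.
As a knave, E's statement "A is a knave exactly when C is a knave" should be False; it is.
F is a knave, so "it is not the case that B is a knight" must be False — and it is.

A is a knight, B is a knight, C is a knave, D is a knight, E is a knave, and F is a knave.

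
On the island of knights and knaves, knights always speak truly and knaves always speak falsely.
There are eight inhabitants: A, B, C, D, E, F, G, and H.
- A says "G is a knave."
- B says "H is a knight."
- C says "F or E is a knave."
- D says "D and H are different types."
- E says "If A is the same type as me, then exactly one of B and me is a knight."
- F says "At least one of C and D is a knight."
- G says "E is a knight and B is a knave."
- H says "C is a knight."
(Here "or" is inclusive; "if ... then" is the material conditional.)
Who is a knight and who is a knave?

Knights: D, E, F, and G. Knaves: A, B, C, and H.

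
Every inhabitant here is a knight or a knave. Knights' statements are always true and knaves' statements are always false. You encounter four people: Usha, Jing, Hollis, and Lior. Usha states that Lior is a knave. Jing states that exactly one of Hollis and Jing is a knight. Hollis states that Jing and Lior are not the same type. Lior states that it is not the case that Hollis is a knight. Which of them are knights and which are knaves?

Knights: Jing and Lior. Knaves: Usha and Hollis.

Suppose Usha is a knight. Then Usha's statement "Lior is a knave" would have to be true. Checking the 8 ways to assign the others, none is consistent with every speaker.
(For instance, with Jing=knight, Hollis=knave, Lior=knight, Usha's claim "Lior is a knave" comes out false where it would need to be true.)
So Usha must be a knave, making "Lior is a knave" false. Taking Usha=knave, Jing=knight, Hollis=knave, Lior=knight, each remaining statement checks out:
  Jing (knight): "exactly one of Hollis and Jing is a knight" — true. ✓
  Hollis (knave): "Jing and Lior are not the same type" — false. ✓
  Lior (knight): "it is not the case that Hollis is a knight" — true. ✓
This is the unique consistent assignment.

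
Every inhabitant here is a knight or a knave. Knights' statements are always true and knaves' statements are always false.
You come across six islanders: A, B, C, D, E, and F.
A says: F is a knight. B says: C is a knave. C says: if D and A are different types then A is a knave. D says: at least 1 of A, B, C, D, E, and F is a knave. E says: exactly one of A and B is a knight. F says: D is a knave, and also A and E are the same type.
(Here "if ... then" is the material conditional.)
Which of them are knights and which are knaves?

A is a knave, B is a knave, C is a knight, D is a knight, E is a knave, and F is a knave.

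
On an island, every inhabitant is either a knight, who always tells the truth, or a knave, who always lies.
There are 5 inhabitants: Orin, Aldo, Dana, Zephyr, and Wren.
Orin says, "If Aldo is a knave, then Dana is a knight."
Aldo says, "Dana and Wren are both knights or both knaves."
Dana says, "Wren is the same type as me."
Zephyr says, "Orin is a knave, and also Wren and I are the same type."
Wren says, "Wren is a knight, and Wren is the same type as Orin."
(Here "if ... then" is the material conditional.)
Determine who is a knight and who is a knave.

Orin is a knight, Aldo is a knight, Dana is a knight, Zephyr is a knave, and Wren is a knight.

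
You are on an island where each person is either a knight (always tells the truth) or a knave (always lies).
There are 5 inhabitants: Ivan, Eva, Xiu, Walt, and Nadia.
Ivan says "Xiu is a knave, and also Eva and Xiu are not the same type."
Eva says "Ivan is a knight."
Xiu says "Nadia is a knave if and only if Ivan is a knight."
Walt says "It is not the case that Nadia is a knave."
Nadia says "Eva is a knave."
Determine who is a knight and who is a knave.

Knights: Xiu, Walt, and Nadia. Knaves: Ivan and Eva.

Ivan is a knave, so "Xiu is a knave, and also Eva and Xiu are not the same type" must be false — and it is.
Since Eva is a knave, "Ivan is a knight" needs to be false, which holds.
As a knight, Xiu's statement "Nadia is a knave if and only if Ivan is a knight" should be true; it is.
As a knight, Walt's statement "it is not the case that Nadia is a knave" should be true; it is.
Nadia (knight): "Eva is a knave" — true. ✓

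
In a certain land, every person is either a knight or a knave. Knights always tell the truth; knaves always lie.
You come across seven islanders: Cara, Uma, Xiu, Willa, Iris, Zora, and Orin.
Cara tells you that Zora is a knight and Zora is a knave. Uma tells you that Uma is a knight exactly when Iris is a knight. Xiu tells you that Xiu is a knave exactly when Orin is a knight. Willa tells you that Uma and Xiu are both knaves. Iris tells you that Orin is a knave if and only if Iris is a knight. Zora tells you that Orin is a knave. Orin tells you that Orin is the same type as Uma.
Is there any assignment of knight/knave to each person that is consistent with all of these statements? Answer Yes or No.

Yes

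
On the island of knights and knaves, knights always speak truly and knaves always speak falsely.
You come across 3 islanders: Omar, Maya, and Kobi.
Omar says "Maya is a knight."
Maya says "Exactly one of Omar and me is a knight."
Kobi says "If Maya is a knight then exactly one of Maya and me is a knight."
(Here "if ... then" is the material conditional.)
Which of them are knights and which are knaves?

Omar is a knave, Maya is a knave, and Kobi is a knight.

Suppose Omar is a knight. Then Omar's statement "Maya is a knight" would have to be true. Checking the 4 ways to assign the others, none is consistent with every speaker.
(For instance, with Maya=knave, Kobi=knight, Omar's claim "Maya is a knight" comes out false where it would need to be true.)
So Omar must be a knave, making "Maya is a knight" false. Taking Omar=knave, Maya=knave, Kobi=knight, each remaining statement checks out:
  Maya (knave): "exactly one of Omar and me is a knight" — false. ✓
  Kobi (knight): "if Maya is a knight then exactly one of Maya and me is a knight" — true. ✓
This is the unique consistent assignment.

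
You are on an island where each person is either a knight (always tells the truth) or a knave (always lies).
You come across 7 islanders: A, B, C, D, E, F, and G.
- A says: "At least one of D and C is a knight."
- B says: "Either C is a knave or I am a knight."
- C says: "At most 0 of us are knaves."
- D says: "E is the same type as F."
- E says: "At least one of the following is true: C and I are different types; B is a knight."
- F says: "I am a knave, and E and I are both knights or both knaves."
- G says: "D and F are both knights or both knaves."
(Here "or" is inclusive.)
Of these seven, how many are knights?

3

The unique consistent assignment is A=knave, B=knight, C=knave, D=knave, E=knight, F=knave, G=knight.
That has 3 knights.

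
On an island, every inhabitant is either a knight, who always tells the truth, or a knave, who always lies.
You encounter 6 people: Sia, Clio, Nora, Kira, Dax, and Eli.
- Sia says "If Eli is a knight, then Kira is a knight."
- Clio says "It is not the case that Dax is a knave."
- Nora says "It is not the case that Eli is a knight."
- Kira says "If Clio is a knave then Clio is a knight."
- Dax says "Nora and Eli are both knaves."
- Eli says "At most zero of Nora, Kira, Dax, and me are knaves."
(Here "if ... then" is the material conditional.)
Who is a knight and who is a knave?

Sia is a knight, Clio is a knave, Nora is a knight, Kira is a knave, Dax is a knave, and Eli is a knave.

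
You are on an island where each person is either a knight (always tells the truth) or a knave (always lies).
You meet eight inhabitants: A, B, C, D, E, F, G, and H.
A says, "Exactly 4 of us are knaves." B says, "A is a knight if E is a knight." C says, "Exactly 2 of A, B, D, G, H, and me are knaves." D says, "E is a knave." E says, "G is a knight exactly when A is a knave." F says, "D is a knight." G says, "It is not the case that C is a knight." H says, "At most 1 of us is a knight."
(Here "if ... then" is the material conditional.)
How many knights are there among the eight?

The unique consistent assignment is A=knave, B=knave, C=knave, D=knave, E=knight, F=knave, G=knight, H=knave.
That has 2 knights.

2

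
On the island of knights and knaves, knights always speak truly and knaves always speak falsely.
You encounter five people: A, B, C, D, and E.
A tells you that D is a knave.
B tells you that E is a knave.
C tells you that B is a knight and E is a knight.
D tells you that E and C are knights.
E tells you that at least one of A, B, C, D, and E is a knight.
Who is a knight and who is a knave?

Knights: A and E. Knaves: B, C, and D.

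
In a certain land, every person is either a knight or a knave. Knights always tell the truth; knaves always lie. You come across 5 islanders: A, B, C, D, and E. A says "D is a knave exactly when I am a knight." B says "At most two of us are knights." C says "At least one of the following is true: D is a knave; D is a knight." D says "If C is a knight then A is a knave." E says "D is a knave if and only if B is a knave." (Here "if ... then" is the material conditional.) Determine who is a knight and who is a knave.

A is a knight, B is a knave, C is a knight, D is a knave, and E is a knight.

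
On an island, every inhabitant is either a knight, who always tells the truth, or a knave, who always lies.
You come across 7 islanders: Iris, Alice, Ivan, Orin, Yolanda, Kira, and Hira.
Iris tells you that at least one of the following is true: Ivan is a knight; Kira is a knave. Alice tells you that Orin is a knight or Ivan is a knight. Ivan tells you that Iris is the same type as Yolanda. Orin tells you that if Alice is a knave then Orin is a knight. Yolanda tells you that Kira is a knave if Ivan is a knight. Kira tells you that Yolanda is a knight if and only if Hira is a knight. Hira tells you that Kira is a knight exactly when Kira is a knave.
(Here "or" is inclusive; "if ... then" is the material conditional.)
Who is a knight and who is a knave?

Since Iris is a knight, "at least one of the following is true: Ivan is a knight; Kira is a knave" needs to be True, which holds.
Alice is a knight, and the claim "Orin is a knight or Ivan is a knight" is indeed True.
Ivan is a knight; "Iris is the same type as Yolanda" is True, as required.
Orin is a knight, and the claim "if Alice is a knave then Orin is a knight" is indeed True.
As a knight, Yolanda's statement "Kira is a knave if Ivan is a knight" should be True; it is.
Kira (knave): "Yolanda is a knight if and only if Hira is a knight" — false. ✓
Hira is a knave; "Kira is a knight exactly when Kira is a knave" is false, as required.

Knights: Iris, Alice, Ivan, Orin, and Yolanda. Knaves: Kira and Hira.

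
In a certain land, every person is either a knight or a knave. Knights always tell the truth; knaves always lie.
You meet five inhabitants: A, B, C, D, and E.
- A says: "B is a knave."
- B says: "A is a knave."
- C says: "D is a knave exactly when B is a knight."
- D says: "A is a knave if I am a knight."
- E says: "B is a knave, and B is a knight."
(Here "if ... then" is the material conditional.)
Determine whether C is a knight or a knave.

Consistent assignments: {A=knave, B=knight, C=knave, D=knight, E=knave}
In every consistent assignment, C is a knave.

C is a knave.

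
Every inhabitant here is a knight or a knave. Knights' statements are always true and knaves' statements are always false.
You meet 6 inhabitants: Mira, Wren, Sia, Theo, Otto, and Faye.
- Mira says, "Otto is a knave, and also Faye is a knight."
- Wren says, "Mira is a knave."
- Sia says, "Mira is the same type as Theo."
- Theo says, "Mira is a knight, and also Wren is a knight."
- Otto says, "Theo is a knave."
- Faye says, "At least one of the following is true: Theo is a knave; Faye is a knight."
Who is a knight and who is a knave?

Mira is a knave, Wren is a knight, Sia is a knight, Theo is a knave, Otto is a knight, and Faye is a knight.

Mira is a knave, and the claim "Otto is a knave, and also Faye is a knight" is indeed false.
As a knight, Wren's statement "Mira is a knave" should be true; it is.
As a knight, Sia's statement "Mira is the same type as Theo" should be true; it is.
Theo is a knave, and the claim "Mira is a knight, and also Wren is a knight" is indeed false.
Otto is a knight; "Theo is a knave" is true, as required.
Faye is a knight, and the claim "at least one of the following is true: Theo is a knave; Faye is a knight" is indeed true.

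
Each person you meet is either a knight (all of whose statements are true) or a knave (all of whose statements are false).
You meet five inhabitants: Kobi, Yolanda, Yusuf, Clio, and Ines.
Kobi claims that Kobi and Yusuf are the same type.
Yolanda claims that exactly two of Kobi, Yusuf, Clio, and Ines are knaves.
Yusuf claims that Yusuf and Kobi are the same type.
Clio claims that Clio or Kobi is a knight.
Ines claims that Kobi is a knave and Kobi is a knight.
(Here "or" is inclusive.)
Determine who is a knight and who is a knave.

As a knight, Kobi's statement "Kobi and Yusuf are the same type" should be True; it is.
Yolanda is a knave, and the claim "exactly two of Kobi, Yusuf, Clio, and Ines are knaves" is indeed False.
Yusuf is a knight, and the claim "Yusuf and Kobi are the same type" is indeed True.
Clio is a knight; "Clio or Kobi is a knight" is True, as required.
Since Ines is a knave, "Kobi is a knave and Kobi is a knight" needs to be False, which holds.

Kobi is a knight, Yolanda is a knave, Yusuf is a knight, Clio is a knight, and Ines is a knave.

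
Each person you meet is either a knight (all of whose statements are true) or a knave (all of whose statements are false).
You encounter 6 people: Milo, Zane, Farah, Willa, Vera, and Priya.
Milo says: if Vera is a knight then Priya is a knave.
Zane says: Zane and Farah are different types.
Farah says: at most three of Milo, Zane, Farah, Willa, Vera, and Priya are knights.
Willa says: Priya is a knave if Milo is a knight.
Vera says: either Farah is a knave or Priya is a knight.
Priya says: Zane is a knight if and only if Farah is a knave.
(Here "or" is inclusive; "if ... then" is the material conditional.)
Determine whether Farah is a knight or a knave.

Farah is a knave.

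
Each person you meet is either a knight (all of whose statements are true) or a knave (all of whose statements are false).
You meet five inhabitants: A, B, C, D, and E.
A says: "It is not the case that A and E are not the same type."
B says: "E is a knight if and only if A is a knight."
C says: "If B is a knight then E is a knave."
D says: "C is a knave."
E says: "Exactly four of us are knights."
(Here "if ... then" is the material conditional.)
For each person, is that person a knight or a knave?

Suppose A is a knave. Then A's statement "it is not the case that A and E are not the same type" would have to be false. Checking the 16 ways to assign the others, none is consistent with every speaker.
(For instance, with B=knight, C=knave, D=knight, E=knight, B's claim "E is a knight if and only if A is a knight" comes out false where it would need to be true.)
So A must be a knight, making "it is not the case that A and E are not the same type" true. Taking A=knight, B=knight, C=knave, D=knight, E=knight, each remaining statement checks out:
  B (knight): "E is a knight if and only if A is a knight" — true. ✓
  C (knave): "if B is a knight then E is a knave" — false. ✓
  D (knight): "C is a knave" — true. ✓
  E (knight): "exactly four of us are knights" — true. ✓
This is the unique consistent assignment.

A is a knight, B is a knight, C is a knave, D is a knight, and E is a knight.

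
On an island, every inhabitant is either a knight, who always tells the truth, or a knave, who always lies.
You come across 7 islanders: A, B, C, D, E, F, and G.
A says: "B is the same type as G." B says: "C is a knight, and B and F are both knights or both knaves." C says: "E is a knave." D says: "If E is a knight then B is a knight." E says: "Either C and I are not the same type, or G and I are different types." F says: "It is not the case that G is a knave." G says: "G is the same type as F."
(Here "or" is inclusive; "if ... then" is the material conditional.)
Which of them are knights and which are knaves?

Knights: E, F, and G. Knaves: A, B, C, and D.

As a knave, A's statement "B is the same type as G" should be false; it is.
Since B is a knave, "C is a knight, and B and F are both knights or both knaves" needs to be false, which holds.
C is a knave; "E is a knave" is false, as required.
Since D is a knave, "if E is a knight then B is a knight" needs to be false, which holds.
E is a knight, and the claim "either C and I are not the same type, or G and I are different types" is indeed true.
F (knight): "it is not the case that G is a knave" — true. ✓
G is a knight, so "G is the same type as F" must be true — and it is.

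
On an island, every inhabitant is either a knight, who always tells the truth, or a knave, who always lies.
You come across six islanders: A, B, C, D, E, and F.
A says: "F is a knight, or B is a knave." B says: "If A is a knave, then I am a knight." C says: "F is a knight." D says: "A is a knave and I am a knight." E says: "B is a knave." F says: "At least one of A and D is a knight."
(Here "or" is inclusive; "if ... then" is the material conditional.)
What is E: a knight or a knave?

Consistent assignments: {A=knight, B=knight, C=knight, D=knave, E=knave, F=knight}; {A=knave, B=knight, C=knave, D=knave, E=knave, F=knave}
In every consistent assignment, E is a knave.

E is a knave.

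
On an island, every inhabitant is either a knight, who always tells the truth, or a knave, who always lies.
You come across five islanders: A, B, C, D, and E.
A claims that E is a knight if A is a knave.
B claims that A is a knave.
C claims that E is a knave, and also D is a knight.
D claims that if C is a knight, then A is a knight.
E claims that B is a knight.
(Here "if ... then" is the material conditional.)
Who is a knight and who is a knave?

A is a knight, B is a knave, C is a knight, D is a knight, and E is a knave.

A is a knight, and the claim "E is a knight if A is a knave" is indeed True.
B (knave): "A is a knave" — False. ✓
C is a knight; "E is a knave, and also D is a knight" is True, as required.
D is a knight, and the claim "if C is a knight, then A is a knight" is indeed True.
E is a knave; "B is a knight" is False, as required.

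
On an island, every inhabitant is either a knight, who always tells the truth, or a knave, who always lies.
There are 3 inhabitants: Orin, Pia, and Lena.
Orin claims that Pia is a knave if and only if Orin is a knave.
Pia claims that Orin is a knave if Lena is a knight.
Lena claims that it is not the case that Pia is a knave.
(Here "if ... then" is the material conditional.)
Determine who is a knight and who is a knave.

Suppose Orin is a knight. Then Orin's statement "Pia is a knave if and only if Orin is a knave" would have to be true. Checking the 4 ways to assign the others, none is consistent with every speaker.
(For instance, with Pia=knight, Lena=knight, Pia's claim "Orin is a knave if Lena is a knight" comes out false where it would need to be true.)
So Orin must be a knave, making "Pia is a knave if and only if Orin is a knave" false. Taking Orin=knave, Pia=knight, Lena=knight, each remaining statement checks out:
  Pia (knight): "Orin is a knave if Lena is a knight" — true. ✓
  Lena (knight): "it is not the case that Pia is a knave" — true. ✓
This is the unique consistent assignment.

Orin is a knave, Pia is a knight, and Lena is a knight.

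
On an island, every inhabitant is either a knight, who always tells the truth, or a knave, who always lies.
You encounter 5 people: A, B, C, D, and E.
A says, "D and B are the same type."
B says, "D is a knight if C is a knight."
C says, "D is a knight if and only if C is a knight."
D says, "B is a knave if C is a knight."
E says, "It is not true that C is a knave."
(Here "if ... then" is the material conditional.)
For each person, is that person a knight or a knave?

Knights: A, B, and D. Knaves: C and E.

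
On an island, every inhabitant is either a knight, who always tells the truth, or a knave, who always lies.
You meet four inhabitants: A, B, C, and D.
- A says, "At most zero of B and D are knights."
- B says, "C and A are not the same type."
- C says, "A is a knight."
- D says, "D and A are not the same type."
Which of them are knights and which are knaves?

A is a knave, B is a knave, C is a knave, and D is a knight.

A (knave): "at most zero of B and D are knights" — False. ✓
B (knave): "C and A are not the same type" — False. ✓
Since C is a knave, "A is a knight" needs to be False, which holds.
D is a knight; "D and A are not the same type" is True, as required.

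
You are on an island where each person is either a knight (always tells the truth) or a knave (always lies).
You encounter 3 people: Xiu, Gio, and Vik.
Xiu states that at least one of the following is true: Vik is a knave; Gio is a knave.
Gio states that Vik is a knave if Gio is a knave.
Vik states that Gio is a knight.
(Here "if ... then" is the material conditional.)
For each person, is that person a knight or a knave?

Suppose Xiu is a knight. Then Xiu's statement "at least one of the following is true: Vik is a knave; Gio is a knave" would have to be true. Checking the 4 ways to assign the others, none is consistent with every speaker.
(For instance, with Gio=knight, Vik=knight, Xiu's claim "at least one of the following is true: Vik is a knave; Gio is a knave" comes out false where it would need to be true.)
So Xiu must be a knave, making "at least one of the following is true: Vik is a knave; Gio is a knave" false. Taking Xiu=knave, Gio=knight, Vik=knight, each remaining statement checks out:
  Gio (knight): "Vik is a knave if Gio is a knave" — true. ✓
  Vik (knight): "Gio is a knight" — true. ✓
This is the unique consistent assignment.

Knights: Gio and Vik. Knaves: Xiu.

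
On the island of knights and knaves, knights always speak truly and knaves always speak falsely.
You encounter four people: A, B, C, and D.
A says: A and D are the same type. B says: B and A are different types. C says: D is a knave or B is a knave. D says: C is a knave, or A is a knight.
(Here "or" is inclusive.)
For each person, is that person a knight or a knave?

A is a knave, B is a knight, C is a knave, and D is a knight.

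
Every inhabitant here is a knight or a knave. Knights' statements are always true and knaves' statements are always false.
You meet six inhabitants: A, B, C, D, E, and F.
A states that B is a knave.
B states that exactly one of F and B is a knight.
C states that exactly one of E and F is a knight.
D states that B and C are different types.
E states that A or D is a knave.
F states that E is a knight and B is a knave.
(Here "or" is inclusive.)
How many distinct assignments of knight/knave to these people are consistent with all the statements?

1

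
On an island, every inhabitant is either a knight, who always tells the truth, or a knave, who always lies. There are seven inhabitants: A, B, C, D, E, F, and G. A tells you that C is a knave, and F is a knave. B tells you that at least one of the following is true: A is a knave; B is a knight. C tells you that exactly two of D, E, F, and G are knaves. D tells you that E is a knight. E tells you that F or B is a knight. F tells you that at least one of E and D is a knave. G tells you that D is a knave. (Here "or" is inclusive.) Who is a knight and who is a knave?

As a knave, A's statement "C is a knave, and F is a knave" should be false; it is.
As a knight, B's statement "at least one of the following is true: A is a knave; B is a knight" should be true; it is.
C is a knight, and the claim "exactly two of D, E, F, and G are knaves" is indeed true.
Since D is a knight, "E is a knight" needs to be true, which holds.
E is a knight, so "F or B is a knight" must be true — and it is.
F (knave): "at least one of E and D is a knave" — false. ✓
G is a knave, so "D is a knave" must be false — and it is.

A is a knave, B is a knight, C is a knight, D is a knight, E is a knight, F is a knave, and G is a knave.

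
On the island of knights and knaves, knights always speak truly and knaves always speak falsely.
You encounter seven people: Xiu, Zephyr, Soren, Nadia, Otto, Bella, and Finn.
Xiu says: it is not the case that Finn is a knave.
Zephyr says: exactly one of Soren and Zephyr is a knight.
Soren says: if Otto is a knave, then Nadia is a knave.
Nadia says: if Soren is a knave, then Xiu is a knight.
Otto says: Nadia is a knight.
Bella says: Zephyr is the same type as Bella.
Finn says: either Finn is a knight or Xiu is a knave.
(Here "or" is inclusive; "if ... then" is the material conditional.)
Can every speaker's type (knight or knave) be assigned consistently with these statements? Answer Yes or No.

No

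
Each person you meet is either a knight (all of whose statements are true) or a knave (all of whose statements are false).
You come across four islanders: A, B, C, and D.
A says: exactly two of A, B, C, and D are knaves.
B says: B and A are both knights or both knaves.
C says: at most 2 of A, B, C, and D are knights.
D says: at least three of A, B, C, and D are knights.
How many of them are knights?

2

The unique consistent assignment is A=knight, B=knave, C=knight, D=knave.
That has 2 knights.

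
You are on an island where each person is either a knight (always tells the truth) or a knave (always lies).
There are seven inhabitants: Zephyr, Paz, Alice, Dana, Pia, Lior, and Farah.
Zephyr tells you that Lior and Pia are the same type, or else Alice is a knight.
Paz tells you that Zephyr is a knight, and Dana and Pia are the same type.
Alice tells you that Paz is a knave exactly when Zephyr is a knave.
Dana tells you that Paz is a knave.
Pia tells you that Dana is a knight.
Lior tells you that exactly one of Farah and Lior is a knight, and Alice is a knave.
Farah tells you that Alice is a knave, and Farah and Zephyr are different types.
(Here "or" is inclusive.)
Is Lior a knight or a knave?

Lior is a knave.

Consistent assignments: {Zephyr=knight, Paz=knight, Alice=knight, Dana=knave, Pia=knave, Lior=knave, Farah=knave}
In every consistent assignment, Lior is a knave.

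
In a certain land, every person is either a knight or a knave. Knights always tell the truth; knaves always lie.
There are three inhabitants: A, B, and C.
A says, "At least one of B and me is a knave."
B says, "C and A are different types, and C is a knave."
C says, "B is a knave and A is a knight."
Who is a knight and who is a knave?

A is a knight, B is a knave, and C is a knight.

Suppose A is a knave. Then A's statement "at least one of B and me is a knave" would have to be false. Checking the 4 ways to assign the others, none is consistent with every speaker.
(For instance, with B=knave, C=knight, A's claim "at least one of B and me is a knave" comes out true where it would need to be false.)
So A must be a knight, making "at least one of B and me is a knave" true. Taking A=knight, B=knave, C=knight, each remaining statement checks out:
  B (knave): "C and A are different types, and C is a knave" — false. ✓
  C (knight): "B is a knave and A is a knight" — true. ✓
This is the unique consistent assignment.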